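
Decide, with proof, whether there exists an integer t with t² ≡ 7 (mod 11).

Squares mod 11 repeat after t = 5 (as (−t)² = t²); for t = 0..5 they are 0, 1, 4, 9, 5, 3.
The set of squares mod 11 is therefore {0, 1, 3, 4, 5, 9}, which does not contain 7.
Hence no integer t has t² ≡ 7 (mod 11).

No, no such integer exists.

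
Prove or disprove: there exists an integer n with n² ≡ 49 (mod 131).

n = 124

n = 124 works: 124² = 15376, and 15376 − 49 = 15327 = 117·131.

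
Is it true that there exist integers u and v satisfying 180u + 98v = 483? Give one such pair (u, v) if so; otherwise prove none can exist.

No, no such integers exist.

Both 180 and 98 are divisible by gcd(180, 98) = 2, hence so is any combination 180u + 98v.
But 483 is not a multiple of 2 (it leaves remainder 1).
Hence no integers u, v satisfy the equation.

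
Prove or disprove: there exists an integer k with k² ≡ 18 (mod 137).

k = 44

Take k = 44. Then 44² = 1936 = 14·137 + 18, so 44² ≡ 18 (mod 137).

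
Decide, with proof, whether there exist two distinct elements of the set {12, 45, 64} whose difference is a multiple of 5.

Two integers differ by a multiple of 5 exactly when they have the same residue mod 5. The residues are 12↦2, 45↦0, 64↦4.
All 3 residues are distinct, so no two elements differ by a multiple of 5.

No such pair exists.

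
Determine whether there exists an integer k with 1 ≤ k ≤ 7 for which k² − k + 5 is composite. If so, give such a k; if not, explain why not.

At k = 6: 6² − 6 + 5 = 35 = 5·7, which is composite.

k = 6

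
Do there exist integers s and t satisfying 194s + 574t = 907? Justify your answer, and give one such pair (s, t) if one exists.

gcd(194, 574) = 2, so every integer of the form 194s + 574t is a multiple of 2.
But 907 is not a multiple of 2 (it leaves remainder 1).
Therefore 194s + 574t = 907 has no solution in integers.

No such integers exist.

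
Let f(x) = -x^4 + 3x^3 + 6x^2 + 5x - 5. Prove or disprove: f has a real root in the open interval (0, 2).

f(0) = -5 and f(2) = 37, which have opposite signs.
As a polynomial, f is continuous on every closed interval.
By the Intermediate Value Theorem f must vanish at some point of (0, 2).

Such a root exists.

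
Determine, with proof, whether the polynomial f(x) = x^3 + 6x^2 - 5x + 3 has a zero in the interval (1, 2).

f(1) = 5 and f(2) = 25, both positive, so a sign-change argument is unavailable; we show f keeps this sign on the whole interval.
Shift to the endpoint 1: with x = 1 + u (0 < u < 1), one computes f(1 + u) = u^3 + 9u^2 + 10u + 5.
The nonzero coefficients here are all positive, so for u > 0 every term is positive (or zero), and the constant term 5 is strictly positive.
Therefore f(x) > 0 throughout (1, 2), and f has no zero there.

f has no root in that interval.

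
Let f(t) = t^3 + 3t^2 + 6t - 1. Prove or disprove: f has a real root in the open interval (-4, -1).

Evaluate at the endpoints: f(-4) = -41, f(-1) = -5 — same sign (negative).
The derivative f'(t) = 3t^2 + 6t + 6 is a quadratic with discriminant 6² − 4·3·6 = -36 < 0; it never vanishes, so it is always positive (sign of the leading coefficient).
Hence f is strictly increasing on ℝ, and in particular on [-4, -1]. A strictly monotone function with same-sign endpoint values stays negative on the whole interval, so f has no zero in (-4, -1).

f has no root in that interval.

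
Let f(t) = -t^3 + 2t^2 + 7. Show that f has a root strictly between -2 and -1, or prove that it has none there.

f(-2) = 23 and f(-1) = 10, both positive, so a sign-change argument is unavailable; we show f keeps this sign on the whole interval.
Substitute t = -1 − u, where 0 < u < 1 on the interval. Expanding, f(-1 − u) = u^3 + 5u^2 + 7u + 10.
All 4 nonzero coefficients of this polynomial in u are positive; hence for u > 0 the value is a sum of positive terms (the constant 10 among them).
Therefore f(t) > 0 throughout (-2, -1), and f has no zero there.

No such root exists.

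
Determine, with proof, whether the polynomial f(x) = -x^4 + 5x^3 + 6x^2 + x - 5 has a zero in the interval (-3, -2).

f has no root in that interval.

f(-3) = -170 and f(-2) = -39, both negative, so a sign-change argument is unavailable; we show f keeps this sign on the whole interval.
Shift to the endpoint -2: with x = -2 − u (0 < u < 1), one computes f(-2 − u) = -u^4 - 13u^3 - 48u^2 - 69u - 39.
The nonzero coefficients here are all negative, so for u > 0 every term is negative (or zero), and the constant term -39 is strictly negative.
Therefore f(x) < 0 throughout (-3, -2), and f has no zero there.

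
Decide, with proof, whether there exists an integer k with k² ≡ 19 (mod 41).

There is no such integer.

Apply Euler's criterion with the prime 41: 19 is a quadratic residue iff 19^20 ≡ 1 (mod 41), and a non-residue iff it is ≡ −1.
Squaring successively (mod 41): 19^2 = 361 ≡ 33; 19^4 ≡ 33² = 1089 ≡ 23; 19^8 ≡ 23² = 529 ≡ 37; 19^16 ≡ 37² = 1369 ≡ 16.
Since 20 = 16 + 4, 19^20 ≡ 16 · 23; multiplying out mod 41: 16·23 = 368 ≡ 40. Thus 19^20 ≡ 40 ≡ −1 (mod 41).
By Euler's criterion 19 is a quadratic non-residue mod 41: no k satisfies k² ≡ 19 (mod 41).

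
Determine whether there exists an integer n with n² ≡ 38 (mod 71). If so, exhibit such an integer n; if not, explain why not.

n = 40

Take n = 40. Then 40² = 1600 = 22·71 + 38, so 40² ≡ 38 (mod 71).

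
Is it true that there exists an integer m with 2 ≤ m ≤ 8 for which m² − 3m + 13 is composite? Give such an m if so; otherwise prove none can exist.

No, no such integer m in that range exists.

The values for m = 2, 3, …, 8 are 11, 13, 17, 23, 31, 41, 53, and each of these is prime.
So no value in the range makes the expression composite.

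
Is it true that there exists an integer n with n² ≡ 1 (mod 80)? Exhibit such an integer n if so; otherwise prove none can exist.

n = 39

Take n = 39. Then 39² = 1521 = 19·80 + 1, so 39² ≡ 1 (mod 80).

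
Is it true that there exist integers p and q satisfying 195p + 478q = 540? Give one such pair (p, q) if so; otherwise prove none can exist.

Since gcd(195, 478) = 1, every integer is an integer combination of 195 and 478.
Euclidean algorithm: 478 = 2·195 + 88, 195 = 2·88 + 19, 88 = 4·19 + 12, 19 = 1·12 + 7, 12 = 1·7 + 5, 7 = 1·5 + 2, 5 = 2·2 + 1, 2 = 2·1 + 0.
Unwinding: 1 = 5 − 2·2 = 5 − 2·(7 − 1·5) = −2·7 + 3·5 = −2·7 + 3·(12 − 1·7) = 3·12 − 5·7 = 3·12 − 5·(19 − 1·12) = −5·19 + 8·12 = −5·19 + 8·(88 − 4·19) = 8·88 − 37·19 = 8·88 − 37·(195 − 2·88) = −37·195 + 82·88 = −37·195 + 82·(478 − 2·195) = 82·478 − 201·195, i.e. 195·(-201) + 478·82 = 1.
Times 540: 195·(-108540) + 478·44280 = 540, so (-108540, 44280) solves it.
Adding 228·478 to p and subtracting 228·195 from q gives the tidier solution (444, -180).
Indeed 195·444 + 478·(-180) = 86580 − 86040 = 540.

p = 444, q = -180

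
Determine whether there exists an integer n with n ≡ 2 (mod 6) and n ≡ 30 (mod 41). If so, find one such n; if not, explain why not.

The moduli 6 and 41 are coprime, so by the Chinese Remainder Theorem a unique solution modulo 246 exists.
Write n = 2 + 6t and require 2 + 6t ≡ 30 (mod 41), i.e. 6t ≡ 28 (mod 41).
Note 6·7 = 42 ≡ 1 (mod 41) (as 42 − 1 = 1·41), so 6⁻¹ ≡ 7.
Multiplying by 7: t ≡ 7·28 = 196 ≡ 32 (mod 41).
Taking t = 32 gives n = 2 + 6·32 = 194.
Verify: 194 = 32·6 + 2 and 194 = 4·41 + 30. ✓

n = 194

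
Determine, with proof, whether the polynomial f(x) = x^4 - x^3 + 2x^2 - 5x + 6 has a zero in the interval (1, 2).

f(1) = 3 and f(2) = 12, both positive, so a sign-change argument is unavailable; we show f keeps this sign on the whole interval.
Shift to the endpoint 1: with x = 1 + u (0 < u < 1), one computes f(1 + u) = u^4 + 3u^3 + 5u^2 + 3.
The nonzero coefficients here are all positive, so for u > 0 every term is positive (or zero), and the constant term 3 is strictly positive.
Therefore f(x) > 0 throughout (1, 2), and f has no zero there.

No.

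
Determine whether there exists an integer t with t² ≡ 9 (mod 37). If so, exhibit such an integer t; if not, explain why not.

t = 34 works: 34² = 1156, and 1156 − 9 = 1147 = 31·37.

t = 34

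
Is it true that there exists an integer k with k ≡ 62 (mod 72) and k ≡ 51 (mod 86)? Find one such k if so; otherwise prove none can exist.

No such integer exists.

gcd(72, 86) = 2. If k ≡ 62 (mod 72) and k ≡ 51 (mod 86), then k ≡ 62 (mod 2) and k ≡ 51 (mod 2).
But 62 mod 2 = 0 while 51 mod 2 = 1, a contradiction.
Therefore no such k exists.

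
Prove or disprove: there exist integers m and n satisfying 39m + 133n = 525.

m = 126, n = -33

39 and 133 are coprime, so 39m + 133n ranges over all of ℤ.
Euclidean algorithm: 133 = 3·39 + 16, 39 = 2·16 + 7, 16 = 2·7 + 2, 7 = 3·2 + 1, 2 = 2·1 + 0.
Back-substituting, 1 = 7 − 3·2 = 7 − 3·(16 − 2·7) = −3·16 + 7·7 = −3·16 + 7·(39 − 2·16) = 7·39 − 17·16 = 7·39 − 17·(133 − 3·39) = −17·133 + 58·39; that is, 39·58 + 133·(-17) = 1.
Times 525: 39·30450 + 133·(-8925) = 525, so (30450, -8925) solves it.
The general solution is m = 30450 + 133k, n = -8925 − 39k; taking k = -228 gives the smaller pair m = 126, n = -33.
Check: 39·126 + 133·(-33) = 4914 − 4389 = 525. ✓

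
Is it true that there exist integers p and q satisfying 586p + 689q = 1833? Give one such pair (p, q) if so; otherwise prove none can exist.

586 and 689 are coprime, so 586p + 689q ranges over all of ℤ.
Run the Euclidean algorithm on 689 and 586: 689 = 1·586 + 103, 586 = 5·103 + 71, 103 = 1·71 + 32, 71 = 2·32 + 7, 32 = 4·7 + 4, 7 = 1·4 + 3, 4 = 1·3 + 1, 3 = 3·1 + 0.
Back-substituting, 1 = 4 − 1·3 = 4 − (7 − 1·4) = −7 + 2·4 = −7 + 2·(32 − 4·7) = 2·32 − 9·7 = 2·32 − 9·(71 − 2·32) = −9·71 + 20·32 = −9·71 + 20·(103 − 1·71) = 20·103 − 29·71 = 20·103 − 29·(586 − 5·103) = −29·586 + 165·103 = −29·586 + 165·(689 − 1·586) = 165·689 − 194·586; that is, 586·(-194) + 689·165 = 1.
Multiplying through by 1833: p = (-194)·1833 = -355602, q = 165·1833 = 302445 is a solution.
The general solution is p = -355602 + 689k, q = 302445 − 586k; taking k = 517 gives the smaller pair p = 611, q = -517.
Check: 586·611 + 689·(-517) = 358046 − 356213 = 1833. ✓

p = 611, q = -517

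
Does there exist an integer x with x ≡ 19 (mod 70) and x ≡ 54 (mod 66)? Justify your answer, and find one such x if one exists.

No such integer exists.

gcd(70, 66) = 2. If x ≡ 19 (mod 70) and x ≡ 54 (mod 66), then x ≡ 19 (mod 2) and x ≡ 54 (mod 2).
These are incompatible: 19 − 54 = -35 is not divisible by 2.
Hence the system has no solution.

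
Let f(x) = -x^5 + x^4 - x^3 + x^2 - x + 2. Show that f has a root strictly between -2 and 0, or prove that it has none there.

The endpoint values f(-2) = 64 and f(0) = 2 are both positive. Claim: f(x) > 0 for every x in (-2, 0).
Shift to the endpoint 0: with x = −u (0 < u < 2), one computes f(−u) = u^5 + u^4 + u^3 + u^2 + u + 2.
The nonzero coefficients here are all positive, so for u > 0 every term is positive (or zero), and the constant term 2 is strictly positive.
So f is strictly positive on (-2, 0); no root exists in the interval.

No.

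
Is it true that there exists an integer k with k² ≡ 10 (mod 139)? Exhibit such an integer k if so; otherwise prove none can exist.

Apply Euler's criterion with the prime 139: 10 is a quadratic residue iff 10^69 ≡ 1 (mod 139), and a non-residue iff it is ≡ −1.
Repeated squaring mod 139: 10^2 = 100 ≡ 100; 10^4 ≡ 100² = 10000 ≡ 131; 10^8 ≡ 131² = 17161 ≡ 64; 10^16 ≡ 64² = 4096 ≡ 65; 10^32 ≡ 65² = 4225 ≡ 55; 10^64 ≡ 55² = 3025 ≡ 106.
Since 69 = 64 + 4 + 1, 10^69 ≡ 106 · 131 · 10; multiplying out mod 139: 106·131 = 13886 ≡ 125, then 125·10 = 1250 ≡ 138. Thus 10^69 ≡ 138 ≡ −1 (mod 139).
The value −1 means 10 is a non-residue modulo 139, so k² ≡ 10 (mod 139) is impossible.

No, no such integer exists.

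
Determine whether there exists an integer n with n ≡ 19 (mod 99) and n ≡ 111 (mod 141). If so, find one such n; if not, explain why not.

No, no such integer exists.

gcd(99, 141) = 3. If n ≡ 19 (mod 99) and n ≡ 111 (mod 141), then n ≡ 19 (mod 3) and n ≡ 111 (mod 3).
These are incompatible: 19 − 111 = -92 is not divisible by 3.
Therefore no such n exists.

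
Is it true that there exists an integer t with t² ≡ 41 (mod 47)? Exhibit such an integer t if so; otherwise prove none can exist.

There is no such integer.

Apply Euler's criterion with the prime 47: 41 is a quadratic residue iff 41^23 ≡ 1 (mod 47), and a non-residue iff it is ≡ −1.
Repeated squaring mod 47: 41^2 = 1681 ≡ 36; 41^4 ≡ 36² = 1296 ≡ 27; 41^8 ≡ 27² = 729 ≡ 24; 41^16 ≡ 24² = 576 ≡ 12.
Since 23 = 16 + 4 + 2 + 1, 41^23 ≡ 12 · 27 · 36 · 41; multiplying out mod 47: 12·27 = 324 ≡ 42, then 42·36 = 1512 ≡ 8, then 8·41 = 328 ≡ 46. Thus 41^23 ≡ 46 ≡ −1 (mod 47).
By Euler's criterion 41 is a quadratic non-residue mod 47: no t satisfies t² ≡ 41 (mod 47).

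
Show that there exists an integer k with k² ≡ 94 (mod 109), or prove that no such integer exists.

k = 51 works: 51² = 2601, and 2601 − 94 = 2507 = 23·109.

k = 51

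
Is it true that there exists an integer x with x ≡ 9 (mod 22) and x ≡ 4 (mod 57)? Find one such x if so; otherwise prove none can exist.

x = 1087

gcd(22, 57) = 1, so the Chinese Remainder Theorem guarantees exactly one residue class mod 1254 satisfying both.
Any solution of the first congruence is x = 9 + 22t; substituting into the second, 22t ≡ 4 − 9 ≡ 52 (mod 57).
Invert 22 mod 57 by the Euclidean algorithm: 57 = 2·22 + 13, 22 = 1·13 + 9, 13 = 1·9 + 4, 9 = 2·4 + 1, 4 = 4·1 + 0; back-substituting, 1 = 9 − 2·4 = 9 − 2·(13 − 1·9) = −2·13 + 3·9 = −2·13 + 3·(22 − 1·13) = 3·22 − 5·13 = 3·22 − 5·(57 − 2·22) = −5·57 + 13·22. Hence 22·13 ≡ 1, so 22⁻¹ ≡ 13 (mod 57).
Multiplying by 13: t ≡ 13·52 = 676 ≡ 49 (mod 57).
With t = 49: x = 9 + 22·49 = 1087.
Verify: 1087 = 49·22 + 9 and 1087 = 19·57 + 4. ✓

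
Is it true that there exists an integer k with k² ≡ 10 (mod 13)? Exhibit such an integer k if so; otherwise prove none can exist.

k = 6 works: 6² = 36, and 36 − 10 = 26 = 2·13.

k = 6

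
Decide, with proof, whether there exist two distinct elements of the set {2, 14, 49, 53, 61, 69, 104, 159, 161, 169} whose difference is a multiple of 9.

Yes: 14 and 104.

Both 14 and 104 leave remainder 5 on division by 9; their difference 90 = 10·9 is a multiple of 9.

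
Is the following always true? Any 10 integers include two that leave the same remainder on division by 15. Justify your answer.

No, the set {20, 21, 22, 23, 24, 25, 26, 27, 28, 29} is a counterexample.

Try 10 consecutive integers, 20, 21, …, 29. Their remainders mod 15 are 5, 6, 7, 8, 9, 10, 11, 12, 13, 14 — pairwise different, as any 10 ≤ 15 consecutive integers have distinct residues.
So no two of them leave the same remainder on division by 15; the claim fails for this set.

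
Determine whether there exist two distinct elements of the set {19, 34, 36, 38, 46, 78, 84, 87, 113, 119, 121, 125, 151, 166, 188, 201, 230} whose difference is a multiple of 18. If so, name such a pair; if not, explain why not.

No such pair exists.

Two integers differ by a multiple of 18 exactly when they have the same residue mod 18. The residues are 19↦1, 34↦16, 36↦0, 38↦2, 46↦10, 78↦6, 84↦12, 87↦15, 113↦5, 119↦11, 121↦13, 125↦17, 151↦7, 166↦4, 188↦8, 201↦3, 230↦14.
No residue repeats among the 17 elements, so no pair has difference ≡ 0 (mod 18).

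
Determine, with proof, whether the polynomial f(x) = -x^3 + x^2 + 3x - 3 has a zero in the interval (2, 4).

No such root exists.

f(2) = -1 and f(4) = -39, both negative, so a sign-change argument is unavailable; we show f keeps this sign on the whole interval.
Substitute x = 2 + u, where 0 < u < 2 on the interval. Expanding, f(2 + u) = -u^3 - 5u^2 - 5u - 1.
All 4 nonzero coefficients of this polynomial in u are negative; hence for u > 0 the value is a sum of negative terms (the constant -1 among them).
Therefore f(x) < 0 throughout (2, 4), and f has no zero there.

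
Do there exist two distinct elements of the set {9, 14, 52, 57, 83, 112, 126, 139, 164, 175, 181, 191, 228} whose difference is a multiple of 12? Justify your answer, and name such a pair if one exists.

Yes: 9 and 57.

Reduce each element mod 12: 9↦9, 14↦2, 52↦4, 57↦9, 83↦11, 112↦4, 126↦6, 139↦7, 164↦8, 175↦7, 181↦1, 191↦11, 228↦0. The residue 9 repeats (at 9 and 57), and 57 − 9 = 48 = 4·12.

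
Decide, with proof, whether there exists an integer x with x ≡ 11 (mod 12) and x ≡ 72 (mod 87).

No, no such integer exists.

Both moduli are multiples of 3 = gcd(12, 87), so any solution would satisfy x ≡ 11 and x ≡ 72 modulo 3 simultaneously.
However 11 ≡ 2 and 72 ≡ 0 (mod 3), and 2 ≠ 0.
Hence the system has no solution.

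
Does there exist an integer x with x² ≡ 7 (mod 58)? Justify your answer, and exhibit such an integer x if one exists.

x = 35

x = 35 works: 35² = 1225, and 1225 − 7 = 1218 = 21·58.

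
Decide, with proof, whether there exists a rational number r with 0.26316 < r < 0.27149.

Look for a denominator N such that an integer falls strictly between N·0.26316 and N·0.27149. N = 15 works: 15·0.26316 = 3.94740 < 4 < 4.07235 = 15·0.27149.
Hence 4/15 is a rational number with 0.26316 < 4/15 < 0.27149.

r = 4/15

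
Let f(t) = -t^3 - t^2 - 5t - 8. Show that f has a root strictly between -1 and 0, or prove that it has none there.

f(-1) = -3 and f(0) = -8, both negative.
f'(t) = -3t^2 - 2t - 5 has discriminant (-2)² − 4·(-3)·(-5) = -56 < 0, so f' has no real roots and is negative for every real t.
Hence f is strictly decreasing on ℝ, and in particular on [-1, 0]. A strictly monotone function with same-sign endpoint values stays negative on the whole interval, so f has no zero in (-1, 0).

No.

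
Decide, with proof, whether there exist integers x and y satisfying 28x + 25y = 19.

x = 23, y = -25

Since gcd(28, 25) = 1, every integer is an integer combination of 28 and 25.
Dividing repeatedly: 28 = 1·25 + 3, 25 = 8·3 + 1, 3 = 3·1 + 0.
Back-substituting, 1 = 25 − 8·3 = 25 − 8·(28 − 1·25) = −8·28 + 9·25; that is, 28·(-8) + 25·9 = 1.
Times 19: 28·(-152) + 25·171 = 19, so (-152, 171) solves it.
Shifting by a multiple of (25, −28) keeps it a solution: x = -152 + 7·25 = 23, y = 171 − 7·28 = -25.
Indeed 28·23 + 25·(-25) = 644 − 625 = 19.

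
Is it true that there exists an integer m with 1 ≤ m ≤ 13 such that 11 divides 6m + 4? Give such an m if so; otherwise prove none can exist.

m = 3 works, since 6·3 + 4 = 22 = 2·11.

m = 3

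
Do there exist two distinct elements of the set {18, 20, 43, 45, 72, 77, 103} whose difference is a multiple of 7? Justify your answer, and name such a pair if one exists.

Residues mod 7: 18↦4, 20↦6, 43↦1, 45↦3, 72↦2, 77↦0, 103↦5.
No residue repeats among the 7 elements, so no pair has difference ≡ 0 (mod 7).

No, no such pair exists.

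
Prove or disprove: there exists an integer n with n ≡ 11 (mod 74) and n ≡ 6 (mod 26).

gcd(74, 26) = 2. If n ≡ 11 (mod 74) and n ≡ 6 (mod 26), then n ≡ 11 (mod 2) and n ≡ 6 (mod 2).
But 11 mod 2 = 1 while 6 mod 2 = 0, a contradiction.
Hence the system has no solution.

No such integer exists.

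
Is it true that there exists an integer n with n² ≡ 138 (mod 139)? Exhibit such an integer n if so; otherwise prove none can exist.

No such integer exists.

Apply Euler's criterion with the prime 139: 138 is a quadratic residue iff 138^69 ≡ 1 (mod 139), and a non-residue iff it is ≡ −1.
Squaring successively (mod 139): 138^2 = 19044 ≡ 1; 138^4 ≡ 1² = 1 ≡ 1; 138^8 ≡ 1² = 1 ≡ 1; 138^16 ≡ 1² = 1 ≡ 1; 138^32 ≡ 1² = 1 ≡ 1; 138^64 ≡ 1² = 1 ≡ 1.
Since 69 = 64 + 4 + 1, 138^69 ≡ 1 · 1 · 138; multiplying out mod 139: 1·1 = 1 ≡ 1, then 1·138 = 138 ≡ 138. Thus 138^69 ≡ 138 ≡ −1 (mod 139).
By Euler's criterion 138 is a quadratic non-residue mod 139: no n satisfies n² ≡ 138 (mod 139).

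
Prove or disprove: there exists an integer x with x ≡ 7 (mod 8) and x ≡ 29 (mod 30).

x = 119

The moduli are not coprime: gcd(8, 30) = 2. Compatibility requires 2 ∣ (29 − 7) = 22, which holds, so solutions exist.
Put x = 7 + 8t, so we need 8t ≡ 22 (mod 30), equivalently (divide by 2) 4t ≡ 11 (mod 15).
Invert 4 mod 15 by the Euclidean algorithm: 15 = 3·4 + 3, 4 = 1·3 + 1, 3 = 3·1 + 0; back-substituting, 1 = 4 − 1·3 = 4 − (15 − 3·4) = −15 + 4·4. Hence 4·4 ≡ 1, so 4⁻¹ ≡ 4 (mod 15).
Multiplying by 4: t ≡ 4·11 = 44 ≡ 14 (mod 15).
Then x = 7 + 8·14 = 119.
Verify: 119 = 14·8 + 7 and 119 = 3·30 + 29. ✓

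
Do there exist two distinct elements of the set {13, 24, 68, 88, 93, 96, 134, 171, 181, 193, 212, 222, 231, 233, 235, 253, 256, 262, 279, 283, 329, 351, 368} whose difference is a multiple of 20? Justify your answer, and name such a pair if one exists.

13 and 93 are such a pair.

Both 13 and 93 leave remainder 13 on division by 20; their difference 80 = 4·20 is a multiple of 20.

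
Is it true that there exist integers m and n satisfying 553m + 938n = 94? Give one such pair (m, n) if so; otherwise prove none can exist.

There are no such integers.

Both 553 and 938 are divisible by gcd(553, 938) = 7, hence so is any combination 553m + 938n.
But 94 is not a multiple of 7 (it leaves remainder 3).
Hence no integers m, n satisfy the equation.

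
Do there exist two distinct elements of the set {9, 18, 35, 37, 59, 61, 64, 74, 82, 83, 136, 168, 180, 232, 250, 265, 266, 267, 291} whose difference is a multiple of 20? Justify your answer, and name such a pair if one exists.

No such pair exists.

Reduce each element modulo 20: 9↦9, 18↦18, 35↦15, 37↦17, 59↦19, 61↦1, 64↦4, 74↦14, 82↦2, 83↦3, 136↦16, 168↦8, 180↦0, 232↦12, 250↦10, 265↦5, 266↦6, 267↦7, 291↦11.
These 19 residues are pairwise different, hence no difference of two elements is divisible by 20.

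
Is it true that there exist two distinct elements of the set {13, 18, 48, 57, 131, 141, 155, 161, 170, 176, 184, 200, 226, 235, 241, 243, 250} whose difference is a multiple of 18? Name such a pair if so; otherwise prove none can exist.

Reduce each element modulo 18: 13↦13, 18↦0, 48↦12, 57↦3, 131↦5, 141↦15, 155↦11, 161↦17, 170↦8, 176↦14, 184↦4, 200↦2, 226↦10, 235↦1, 241↦7, 243↦9, 250↦16.
These 17 residues are pairwise different, hence no difference of two elements is divisible by 18.

No such pair exists.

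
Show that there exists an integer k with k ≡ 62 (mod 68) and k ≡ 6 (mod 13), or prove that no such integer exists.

k = 266

The moduli 68 and 13 are coprime, so by the Chinese Remainder Theorem a unique solution modulo 884 exists.
Any solution of the first congruence is k = 62 + 68t; substituting into the second, 68t ≡ 6 − 62 ≡ 9 (mod 13).
68 ≡ 3 (mod 13), so this reads 3t ≡ 9 (mod 13). Invert 3 mod 13 by the Euclidean algorithm: 13 = 4·3 + 1, 3 = 3·1 + 0; back-substituting, 1 = 13 − 4·3. Hence 3·(-4) ≡ 1, so 3⁻¹ ≡ -4 ≡ 9 (mod 13).
Multiplying by 9: t ≡ 9·9 = 81 ≡ 3 (mod 13).
With t = 3: k = 62 + 68·3 = 266.
Verify: 266 = 3·68 + 62 and 266 = 20·13 + 6. ✓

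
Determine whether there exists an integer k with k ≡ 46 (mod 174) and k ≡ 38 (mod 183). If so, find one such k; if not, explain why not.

Both moduli are multiples of 3 = gcd(174, 183), so any solution would satisfy k ≡ 46 and k ≡ 38 modulo 3 simultaneously.
But 46 mod 3 = 1 while 38 mod 3 = 2, a contradiction.
Hence the system has no solution.

No, no such integer exists.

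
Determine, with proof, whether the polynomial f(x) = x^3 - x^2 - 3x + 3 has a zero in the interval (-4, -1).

Such a root exists.

f(-4) = -65 and f(-1) = 4, which have opposite signs.
As a polynomial, f is continuous on every closed interval.
By the Intermediate Value Theorem, f takes the value 0 somewhere in the open interval.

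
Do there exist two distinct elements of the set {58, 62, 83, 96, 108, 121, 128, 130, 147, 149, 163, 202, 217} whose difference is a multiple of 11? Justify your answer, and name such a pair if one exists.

62 mod 11 = 7 and 128 mod 11 = 7, so 128 − 62 = 66 = 6·11.

Yes: 62 and 128.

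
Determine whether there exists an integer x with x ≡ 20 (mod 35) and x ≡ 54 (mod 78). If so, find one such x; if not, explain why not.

x = 1770

The moduli 35 and 78 are coprime, so by the Chinese Remainder Theorem a unique solution modulo 2730 exists.
Write x = 20 + 35t and require 20 + 35t ≡ 54 (mod 78), i.e. 35t ≡ 34 (mod 78).
Since 35·29 = 1015 = 13·78 + 1, the inverse of 35 mod 78 is 29.
Multiplying by 29: t ≡ 29·34 = 986 ≡ 50 (mod 78).
Taking t = 50 gives x = 20 + 35·50 = 1770.
Check: 1770 mod 35 = 20, 1770 mod 78 = 54. ✓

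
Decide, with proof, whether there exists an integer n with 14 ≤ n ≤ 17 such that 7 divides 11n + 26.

No such integer n in that range exists.

For n = 14, 15, 16, 17 the values of 11n + 26 modulo 7 are 5, 2, 6, 3 respectively.
Since 0 is absent from this list, 7 ∤ 11n + 26 for every n with 14 ≤ n ≤ 17.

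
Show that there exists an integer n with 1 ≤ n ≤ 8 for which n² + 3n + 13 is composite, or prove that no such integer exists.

No, no such integer n in that range exists.

The values for n = 1, 2, …, 8 are 17, 23, 31, 41, 53, 67, 83, 101, and each of these is prime.
So no value in the range makes the expression composite.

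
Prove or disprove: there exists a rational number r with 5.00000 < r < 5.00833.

Scale by 121: the interval becomes (605.00000, 606.00793), which contains the integer 606.
Dividing back, 5.00000 < 606/121 < 5.00833, and 606/121 is rational.

r = 606/121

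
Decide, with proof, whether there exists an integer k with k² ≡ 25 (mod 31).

k = 5

Take k = 5. Then 5² = 25, and since 0 ≤ 25 < 31 this is already reduced: 5² ≡ 25 (mod 31).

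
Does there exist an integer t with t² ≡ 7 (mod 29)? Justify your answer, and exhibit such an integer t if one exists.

t = 23 works: 23² = 529, and 529 − 7 = 522 = 18·29.

t = 23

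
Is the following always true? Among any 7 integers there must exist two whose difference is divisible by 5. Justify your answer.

Partition the integers by their residue mod 5; there are 5 classes.
Since 7 > 5, two of the 7 integers must share a residue class by the pigeonhole principle; call them a and b.
Then a ≡ b (mod 5), i.e. 5 ∣ (a − b).

Yes, this is always true.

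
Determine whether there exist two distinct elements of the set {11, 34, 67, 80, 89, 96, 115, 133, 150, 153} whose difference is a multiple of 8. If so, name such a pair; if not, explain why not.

Yes: 11 and 67.

11 mod 8 = 3 and 67 mod 8 = 3, so 67 − 11 = 56 = 7·8.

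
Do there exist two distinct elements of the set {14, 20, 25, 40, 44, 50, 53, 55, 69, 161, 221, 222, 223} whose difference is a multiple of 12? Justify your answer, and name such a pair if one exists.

14 and 50 are such a pair.

Reduce each element mod 12: 14↦2, 20↦8, 25↦1, 40↦4, 44↦8, 50↦2, 53↦5, 55↦7, 69↦9, 161↦5, 221↦5, 222↦6, 223↦7. The residue 2 repeats (at 14 and 50), and 50 − 14 = 36 = 3·12.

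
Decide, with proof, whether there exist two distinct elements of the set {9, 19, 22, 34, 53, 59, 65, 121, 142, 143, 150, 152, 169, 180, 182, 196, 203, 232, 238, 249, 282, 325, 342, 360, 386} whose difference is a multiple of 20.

9 mod 20 = 9 and 169 mod 20 = 9, so 169 − 9 = 160 = 8·20.

The pair (9, 169) works.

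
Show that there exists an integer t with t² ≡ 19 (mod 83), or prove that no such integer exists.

There is no such integer.

Apply Euler's criterion with the prime 83: 19 is a quadratic residue iff 19^41 ≡ 1 (mod 83), and a non-residue iff it is ≡ −1.
Squaring successively (mod 83): 19^2 = 361 ≡ 29; 19^4 ≡ 29² = 841 ≡ 11; 19^8 ≡ 11² = 121 ≡ 38; 19^16 ≡ 38² = 1444 ≡ 33; 19^32 ≡ 33² = 1089 ≡ 10.
Since 41 = 32 + 8 + 1, 19^41 ≡ 10 · 38 · 19; multiplying out mod 83: 10·38 = 380 ≡ 48, then 48·19 = 912 ≡ 82. Thus 19^41 ≡ 82 ≡ −1 (mod 83).
By Euler's criterion 19 is a quadratic non-residue mod 83: no t satisfies t² ≡ 19 (mod 83).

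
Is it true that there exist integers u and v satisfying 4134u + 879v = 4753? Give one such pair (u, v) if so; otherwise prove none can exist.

Both 4134 and 879 are divisible by gcd(4134, 879) = 3, hence so is any combination 4134u + 879v.
But 4753 = 3·1584 + 1, so 3 ∤ 4753.
Therefore 4134u + 879v = 4753 has no solution in integers.

No, no such integers exist.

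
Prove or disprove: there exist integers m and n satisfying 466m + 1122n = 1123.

There are no such integers.

Any value of 466m + 1122n is a multiple of gcd(466, 1122) = 2.
But 1123 is not a multiple of 2 (it leaves remainder 1).
Therefore 466m + 1122n = 1123 has no solution in integers.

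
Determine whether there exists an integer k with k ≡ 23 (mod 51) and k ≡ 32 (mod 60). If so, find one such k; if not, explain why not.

k = 992

gcd(51, 60) = 3. A simultaneous solution exists iff 23 ≡ 32 (mod 3); here 23 mod 3 = 2 = 32 mod 3, so it does.
Write k = 23 + 51t. Then 51t ≡ 32 − 23 ≡ 9 (mod 60); dividing through by 3 gives 17t ≡ 3 (mod 20).
Invert 17 mod 20 by the Euclidean algorithm: 20 = 1·17 + 3, 17 = 5·3 + 2, 3 = 1·2 + 1, 2 = 2·1 + 0; back-substituting, 1 = 3 − 1·2 = 3 − (17 − 5·3) = −17 + 6·3 = −17 + 6·(20 − 1·17) = 6·20 − 7·17. Hence 17·(-7) ≡ 1, so 17⁻¹ ≡ -7 ≡ 13 (mod 20).
Multiplying by 13: t ≡ 13·3 = 39 ≡ 19 (mod 20).
Then k = 23 + 51·19 = 992.
Indeed 992 ≡ 23 (mod 51) and 992 ≡ 32 (mod 60).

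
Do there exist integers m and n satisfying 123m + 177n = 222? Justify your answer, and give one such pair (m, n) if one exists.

m = 9, n = -5

Since gcd(123, 177) = 3 and 222 = 3·74, Bézout's identity guarantees a solution.
Dividing through by 3 reduces the equation to 41m + 59n = 74.
Euclidean algorithm: 59 = 1·41 + 18, 41 = 2·18 + 5, 18 = 3·5 + 3, 5 = 1·3 + 2, 3 = 1·2 + 1, 2 = 2·1 + 0.
Back-substituting, 1 = 3 − 1·2 = 3 − (5 − 1·3) = −5 + 2·3 = −5 + 2·(18 − 3·5) = 2·18 − 7·5 = 2·18 − 7·(41 − 2·18) = −7·41 + 16·18 = −7·41 + 16·(59 − 1·41) = 16·59 − 23·41; that is, 41·(-23) + 59·16 = 1.
Scaling by 74 gives the particular solution (m, n) = (-1702, 1184).
Shifting by a multiple of (59, −41) keeps it a solution: m = -1702 + 29·59 = 9, n = 1184 − 29·41 = -5.
Indeed 123·9 + 177·(-5) = 1107 − 885 = 222.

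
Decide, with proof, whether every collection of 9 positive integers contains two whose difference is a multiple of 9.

Take the 9 consecutive integers 41, 42, …, 49: their residues mod 9 are all distinct because 9 ≤ 9.
Any two of them differ by at most 8 < 9 and by at least 1, so no difference is a multiple of 9.

No; for instance {41, 42, 43, 44, 45, 46, 47, 48, 49} is a counterexample.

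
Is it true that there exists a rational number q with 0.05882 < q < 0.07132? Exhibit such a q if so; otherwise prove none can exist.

Multiplying by 15: 15·0.05882 = 0.88230 and 15·0.07132 = 1.06980, so the integer 1 lies strictly between them.
Dividing back, 0.05882 < 1/15 < 0.07132, and 1/15 is rational.

q = 1/15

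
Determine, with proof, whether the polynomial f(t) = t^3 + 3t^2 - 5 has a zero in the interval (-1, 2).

Such a root exists.

f(-1) = -3 and f(2) = 15, which have opposite signs.
f is continuous everywhere (it is a polynomial), in particular on [-1, 2].
By the Intermediate Value Theorem f must vanish at some point of (-1, 2).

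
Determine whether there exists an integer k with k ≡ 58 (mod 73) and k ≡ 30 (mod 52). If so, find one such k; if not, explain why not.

k = 1226

Since 73 and 52 share no common factor, CRT says the pair of congruences has a solution (unique mod 3796).
Write k = 58 + 73t and require 58 + 73t ≡ 30 (mod 52), i.e. 73t ≡ 24 (mod 52).
73 ≡ 21 (mod 52), so this reads 21t ≡ 24 (mod 52). To invert 21 modulo 52: 52 = 2·21 + 10, 21 = 2·10 + 1, 10 = 10·1 + 0, and unwinding, 1 = 21 − 2·10 = 21 − 2·(52 − 2·21) = −2·52 + 5·21. Thus 21⁻¹ ≡ 5 (mod 52).
Multiplying by 5: t ≡ 5·24 = 120 ≡ 16 (mod 52).
Taking t = 16 gives k = 58 + 73·16 = 1226.
Indeed 1226 ≡ 58 (mod 73) and 1226 ≡ 30 (mod 52).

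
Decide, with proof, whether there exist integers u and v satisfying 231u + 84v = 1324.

No such integers exist.

Any value of 231u + 84v is a multiple of gcd(231, 84) = 21.
However 1324 leaves remainder 1 on division by 21.
So the equation is unsolvable over ℤ.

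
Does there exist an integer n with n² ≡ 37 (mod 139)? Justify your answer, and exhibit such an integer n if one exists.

Take n = 68. Then 68² = 4624 = 33·139 + 37, so 68² ≡ 37 (mod 139).

n = 68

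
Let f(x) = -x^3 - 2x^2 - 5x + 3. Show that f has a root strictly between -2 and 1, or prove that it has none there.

Such a root exists.

f(-2) = 13 and f(1) = -5, which have opposite signs.
As a polynomial, f is continuous on every closed interval.
By the Intermediate Value Theorem f must vanish at some point of (-2, 1).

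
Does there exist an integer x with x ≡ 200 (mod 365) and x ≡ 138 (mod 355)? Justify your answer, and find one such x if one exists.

Both moduli are multiples of 5 = gcd(365, 355), so any solution would satisfy x ≡ 200 and x ≡ 138 modulo 5 simultaneously.
However 200 ≡ 0 and 138 ≡ 3 (mod 5), and 0 ≠ 3.
Hence the system has no solution.

No such integer exists.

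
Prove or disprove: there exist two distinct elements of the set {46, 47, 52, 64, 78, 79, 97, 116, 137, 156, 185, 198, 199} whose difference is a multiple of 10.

Both 46 and 116 leave remainder 6 on division by 10; their difference 70 = 7·10 is a multiple of 10.

The pair (46, 116) works.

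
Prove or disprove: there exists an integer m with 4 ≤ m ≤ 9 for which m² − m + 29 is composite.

At m = 5: 5² − 5 + 29 = 49 = 7·7, which is composite.

m = 5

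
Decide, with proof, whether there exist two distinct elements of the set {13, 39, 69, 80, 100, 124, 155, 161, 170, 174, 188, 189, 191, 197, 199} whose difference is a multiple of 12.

69 mod 12 = 9 and 189 mod 12 = 9, so 189 − 69 = 120 = 10·12.

69 and 189 are such a pair.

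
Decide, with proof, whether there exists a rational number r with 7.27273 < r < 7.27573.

Multiplying by 40: 40·7.27273 = 290.90920 and 40·7.27573 = 291.02920, so the integer 291 lies strictly between them.
Hence 291/40 is a rational number with 7.27273 < 291/40 < 7.27573.

r = 291/40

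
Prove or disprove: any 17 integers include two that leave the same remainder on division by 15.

True.

There are exactly 15 possible remainders on division by 15.
With 17 integers and only 15 classes, the pigeonhole principle forces two of them, say a and b, into the same class.
That is, a and b leave the same remainder on division by 15, as claimed.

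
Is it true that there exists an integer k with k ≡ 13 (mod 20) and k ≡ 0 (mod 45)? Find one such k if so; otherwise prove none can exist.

Both moduli are multiples of 5 = gcd(20, 45), so any solution would satisfy k ≡ 13 and k ≡ 0 modulo 5 simultaneously.
However 13 ≡ 3 and 0 ≡ 0 (mod 5), and 3 ≠ 0.
Therefore no such k exists.

No, no such integer exists.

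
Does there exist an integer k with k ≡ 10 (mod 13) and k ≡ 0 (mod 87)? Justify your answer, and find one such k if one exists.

k = 348

The moduli 13 and 87 are coprime, so by the Chinese Remainder Theorem a unique solution modulo 1131 exists.
Write k = 10 + 13t and require 10 + 13t ≡ 0 (mod 87), i.e. 13t ≡ 77 (mod 87).
Note 13·67 = 871 ≡ 1 (mod 87) (as 871 − 1 = 10·87), so 13⁻¹ ≡ 67.
Therefore t ≡ 67·77 = 5159 ≡ 26 (mod 87).
With t = 26: k = 10 + 13·26 = 348.
Check: 348 mod 13 = 10, 348 mod 87 = 0. ✓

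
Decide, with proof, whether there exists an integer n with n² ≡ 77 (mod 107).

There is no such integer.

Apply Euler's criterion with the prime 107: 77 is a quadratic residue iff 77^53 ≡ 1 (mod 107), and a non-residue iff it is ≡ −1.
Squaring successively (mod 107): 77^2 = 5929 ≡ 44; 77^4 ≡ 44² = 1936 ≡ 10; 77^8 ≡ 10² = 100 ≡ 100; 77^16 ≡ 100² = 10000 ≡ 49; 77^32 ≡ 49² = 2401 ≡ 47.
Since 53 = 32 + 16 + 4 + 1, 77^53 ≡ 47 · 49 · 10 · 77; multiplying out mod 107: 47·49 = 2303 ≡ 56, then 56·10 = 560 ≡ 25, then 25·77 = 1925 ≡ 106. Thus 77^53 ≡ 106 ≡ −1 (mod 107).
The value −1 means 77 is a non-residue modulo 107, so n² ≡ 77 (mod 107) is impossible.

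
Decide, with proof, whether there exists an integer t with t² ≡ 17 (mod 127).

Take t = 12. Then 12² = 144 = 1·127 + 17, so 12² ≡ 17 (mod 127).

t = 12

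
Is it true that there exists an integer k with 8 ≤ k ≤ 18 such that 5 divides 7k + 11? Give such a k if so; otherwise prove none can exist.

k = 12

Try k = 12: 7·12 + 11 = 95 = 19·5, which is divisible by 5.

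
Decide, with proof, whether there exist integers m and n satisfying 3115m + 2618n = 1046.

gcd(3115, 2618) = 7, so every integer of the form 3115m + 2618n is a multiple of 7.
But 1046 = 7·149 + 3, so 7 ∤ 1046.
Hence no integers m, n satisfy the equation.

No, no such integers exist.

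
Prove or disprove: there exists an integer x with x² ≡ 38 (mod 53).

Take x = 41. Then 41² = 1681 = 31·53 + 38, so 41² ≡ 38 (mod 53).

x = 41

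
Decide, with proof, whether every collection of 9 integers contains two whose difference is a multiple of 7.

True.

Partition the integers by their residue mod 7; there are 7 classes.
With 9 integers and only 7 classes, the pigeonhole principle forces two of them, say a and b, into the same class.
Their difference a − b is then a multiple of 7.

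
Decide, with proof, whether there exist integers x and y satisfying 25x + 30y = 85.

Since gcd(25, 30) = 5 and 85 = 5·17, Bézout's identity guarantees a solution.
Dividing through by 5 reduces the equation to 5x + 6y = 17.
Euclidean algorithm: 6 = 1·5 + 1, 5 = 5·1 + 0.
Working back up the chain: 1 = 6 − 1·5. So 5·(-1) + 6·1 = 1.
Multiplying through by 17: x = (-1)·17 = -17, y = 1·17 = 17 is a solution.
Shifting by a multiple of (6, −5) keeps it a solution: x = -17 + 3·6 = 1, y = 17 − 3·5 = 2.
Indeed 25·1 + 30·2 = 25 + 60 = 85.

x = 1, y = 2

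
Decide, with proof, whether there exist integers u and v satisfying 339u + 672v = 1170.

Every value of 339u + 672v is a multiple of gcd(339, 672) = 3; since 3 ∣ 1170, solutions exist.
Dividing through by 3 reduces the equation to 113u + 224v = 390.
Dividing repeatedly: 224 = 1·113 + 111, 113 = 1·111 + 2, 111 = 55·2 + 1, 2 = 2·1 + 0.
Working back up the chain: 1 = 111 − 55·2 = 111 − 55·(113 − 1·111) = −55·113 + 56·111 = −55·113 + 56·(224 − 1·113) = 56·224 − 111·113. So 113·(-111) + 224·56 = 1.
Times 390: 113·(-43290) + 224·21840 = 390, so (-43290, 21840) solves it.
The general solution is u = -43290 + 224k, v = 21840 − 113k; taking k = 194 gives the smaller pair u = 166, v = -82.
Indeed 339·166 + 672·(-82) = 56274 − 55104 = 1170.

u = 166, v = -82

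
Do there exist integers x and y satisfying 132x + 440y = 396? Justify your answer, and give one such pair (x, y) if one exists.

Every value of 132x + 440y is a multiple of gcd(132, 440) = 44; since 44 ∣ 396, solutions exist.
Dividing through by 44 reduces the equation to 3x + 10y = 9.
Run the Euclidean algorithm on 10 and 3: 10 = 3·3 + 1, 3 = 3·1 + 0.
Working back up the chain: 1 = 10 − 3·3. So 3·(-3) + 10·1 = 1.
Multiplying through by 9: x = (-3)·9 = -27, y = 1·9 = 9 is a solution.
Adding 3·10 to x and subtracting 3·3 from y gives the tidier solution (3, 0).
Check: 132·3 + 440·0 = 396 + 0 = 396. ✓

x = 3, y = 0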